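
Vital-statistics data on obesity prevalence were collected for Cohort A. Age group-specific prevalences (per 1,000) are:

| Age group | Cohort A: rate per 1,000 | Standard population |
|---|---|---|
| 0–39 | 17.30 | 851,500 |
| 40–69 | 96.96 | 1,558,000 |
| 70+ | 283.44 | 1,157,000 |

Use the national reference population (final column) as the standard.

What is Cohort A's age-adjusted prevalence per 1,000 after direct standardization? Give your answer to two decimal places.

Standard total = 3,566,500; weights = 0.2387, 0.4368, 0.3244.
Standardized rate: 0.2387×17.30 + 0.4368×96.96 + 0.3244×283.44 = 138.4368 per 1,000.

138.44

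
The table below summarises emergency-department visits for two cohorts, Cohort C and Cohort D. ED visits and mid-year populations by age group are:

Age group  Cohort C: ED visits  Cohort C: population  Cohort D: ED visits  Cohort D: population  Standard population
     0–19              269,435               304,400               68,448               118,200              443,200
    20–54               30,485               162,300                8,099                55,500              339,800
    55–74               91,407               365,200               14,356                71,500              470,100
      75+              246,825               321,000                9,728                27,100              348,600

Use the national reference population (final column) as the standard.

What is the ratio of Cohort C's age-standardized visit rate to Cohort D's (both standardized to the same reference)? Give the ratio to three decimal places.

1.601

Age-specific rates per 1,000 for Cohort C: 885.135, 187.831, 250.293, 768.925.
For Cohort D: 579.086, 145.928, 200.783, 358.967.
Standard total = 1,601,700; weights = 0.2767, 0.2121, 0.2935, 0.2176.
Cohort C: 0.2767×885.135 + 0.2121×187.831 + 0.2935×250.293 + 0.2176×768.925 = 525.5833 per 1,000.
Cohort D: 0.2767×579.086 + 0.2121×145.928 + 0.2935×200.783 + 0.2176×358.967 = 328.2521 per 1,000.
Ratio = 525.5833 ÷ 328.2521 = 1.60116.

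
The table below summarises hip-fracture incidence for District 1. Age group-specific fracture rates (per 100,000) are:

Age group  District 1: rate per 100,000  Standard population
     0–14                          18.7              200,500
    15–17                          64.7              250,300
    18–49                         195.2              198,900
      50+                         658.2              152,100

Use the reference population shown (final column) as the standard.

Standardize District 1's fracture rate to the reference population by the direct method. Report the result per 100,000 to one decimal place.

Standard total = 801,800; weights = 0.2501, 0.3122, 0.2481, 0.1897.
Standardized rate: 0.2501×18.7 + 0.3122×64.7 + 0.2481×195.2 + 0.1897×658.2 = 198.1557 per 100,000.

198.2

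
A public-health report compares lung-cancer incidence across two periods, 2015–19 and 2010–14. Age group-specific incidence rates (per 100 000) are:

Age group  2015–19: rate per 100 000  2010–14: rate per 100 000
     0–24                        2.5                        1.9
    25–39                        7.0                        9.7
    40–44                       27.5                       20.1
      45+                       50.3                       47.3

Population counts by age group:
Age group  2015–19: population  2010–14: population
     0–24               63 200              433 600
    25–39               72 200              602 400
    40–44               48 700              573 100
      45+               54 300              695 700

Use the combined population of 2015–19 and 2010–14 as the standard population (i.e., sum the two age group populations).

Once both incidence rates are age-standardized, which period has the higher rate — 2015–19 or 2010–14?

2015–19

Combined standard total = 2 543 200; weights = 0.1953, 0.2653, 0.2445, 0.2949.
2015–19: 0.1953×2.5 + 0.2653×7.0 + 0.2445×27.5 + 0.2949×50.3 = 23.9024 per 100 000.
2010–14: 0.1953×1.9 + 0.2653×9.7 + 0.2445×20.1 + 0.2949×47.3 = 21.8075 per 100 000.
The crude rates (19.86 vs 22.17) would put 2010–14 higher, but that reflects its age composition; once standardized to a common age structure, 2015–19 has the higher underlying rate.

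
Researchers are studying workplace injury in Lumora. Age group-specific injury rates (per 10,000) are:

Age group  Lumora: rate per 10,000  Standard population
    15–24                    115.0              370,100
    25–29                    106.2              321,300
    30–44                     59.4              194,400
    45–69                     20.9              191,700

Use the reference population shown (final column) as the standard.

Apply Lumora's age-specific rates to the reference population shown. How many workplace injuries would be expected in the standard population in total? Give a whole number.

9224

Expected workplace injuries = Σ (standard pop × age-specific rate ÷ 10,000)
= 370,100×115.0/10,000 + 321,300×106.2/10,000 + 194,400×59.4/10,000 + 191,700×20.9/10,000
= 4256.15 + 3412.21 + 1154.74 + 400.65 = 9223.74.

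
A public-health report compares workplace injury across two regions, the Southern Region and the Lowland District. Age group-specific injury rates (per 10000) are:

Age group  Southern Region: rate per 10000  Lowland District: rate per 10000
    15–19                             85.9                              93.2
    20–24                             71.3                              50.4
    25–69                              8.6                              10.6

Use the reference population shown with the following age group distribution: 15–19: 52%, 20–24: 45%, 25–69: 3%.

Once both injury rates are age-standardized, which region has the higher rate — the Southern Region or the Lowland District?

Standard weights: 0.52, 0.45, 0.03.
The Southern Region: 0.5200×85.9 + 0.4500×71.3 + 0.0300×8.6 = 77.0110 per 10000.
The Lowland District: 0.5200×93.2 + 0.4500×50.4 + 0.0300×10.6 = 71.4620 per 10000.

Southern Region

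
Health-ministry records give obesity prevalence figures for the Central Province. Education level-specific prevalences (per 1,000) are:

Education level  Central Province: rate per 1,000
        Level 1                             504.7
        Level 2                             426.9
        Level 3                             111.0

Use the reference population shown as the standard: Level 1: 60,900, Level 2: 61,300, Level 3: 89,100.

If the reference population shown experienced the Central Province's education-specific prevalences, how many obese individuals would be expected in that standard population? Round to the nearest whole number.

Expected obese individuals = Σ (standard pop × education-specific rate ÷ 1,000)
= 60,900×504.7/1,000 + 61,300×426.9/1,000 + 89,100×111.0/1,000
= 30736.23 + 26168.97 + 9890.10 = 66795.30.

66795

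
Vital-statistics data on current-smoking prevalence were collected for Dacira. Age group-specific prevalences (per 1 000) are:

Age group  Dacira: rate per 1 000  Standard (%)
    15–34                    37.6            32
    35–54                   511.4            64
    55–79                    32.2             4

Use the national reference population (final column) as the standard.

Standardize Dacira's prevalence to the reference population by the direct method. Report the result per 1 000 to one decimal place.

340.6

Standard weights: 0.32, 0.64, 0.04.
Standardized rate: 0.3200×37.6 + 0.6400×511.4 + 0.0400×32.2 = 340.6160 per 1 000.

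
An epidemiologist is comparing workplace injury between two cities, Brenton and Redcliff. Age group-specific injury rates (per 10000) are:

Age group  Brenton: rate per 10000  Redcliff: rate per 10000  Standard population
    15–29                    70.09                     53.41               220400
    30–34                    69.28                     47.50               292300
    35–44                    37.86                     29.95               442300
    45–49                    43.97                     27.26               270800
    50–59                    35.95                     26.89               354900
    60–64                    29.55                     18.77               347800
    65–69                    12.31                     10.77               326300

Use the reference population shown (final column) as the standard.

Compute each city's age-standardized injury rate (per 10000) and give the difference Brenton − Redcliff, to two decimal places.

Standard total = 2254800; weights = 0.0977, 0.1296, 0.1962, 0.1201, 0.1574, 0.1542, 0.1447.
Brenton: 0.0977×70.09 + 0.1296×69.28 + 0.1962×37.86 + 0.1201×43.97 + 0.1574×35.95 + 0.1542×29.55 + 0.1447×12.31 = 40.5374 per 10000.
Redcliff: 0.0977×53.41 + 0.1296×47.50 + 0.1962×29.95 + 0.1201×27.26 + 0.1574×26.89 + 0.1542×18.77 + 0.1447×10.77 = 29.2134 per 10000.
Difference = 40.5374 − 29.2134 = 11.3240.

11.32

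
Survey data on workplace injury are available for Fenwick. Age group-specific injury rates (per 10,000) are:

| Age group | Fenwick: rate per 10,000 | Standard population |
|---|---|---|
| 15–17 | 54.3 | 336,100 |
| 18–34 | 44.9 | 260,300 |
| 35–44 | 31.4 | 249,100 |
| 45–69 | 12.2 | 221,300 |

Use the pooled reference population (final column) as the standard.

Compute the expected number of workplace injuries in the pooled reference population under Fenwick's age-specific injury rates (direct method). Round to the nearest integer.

4046

Expected workplace injuries = Σ (standard pop × age-specific rate ÷ 10,000)
= 336,100×54.3/10,000 + 260,300×44.9/10,000 + 249,100×31.4/10,000 + 221,300×12.2/10,000
= 1825.02 + 1168.75 + 782.17 + 269.99 = 4045.93.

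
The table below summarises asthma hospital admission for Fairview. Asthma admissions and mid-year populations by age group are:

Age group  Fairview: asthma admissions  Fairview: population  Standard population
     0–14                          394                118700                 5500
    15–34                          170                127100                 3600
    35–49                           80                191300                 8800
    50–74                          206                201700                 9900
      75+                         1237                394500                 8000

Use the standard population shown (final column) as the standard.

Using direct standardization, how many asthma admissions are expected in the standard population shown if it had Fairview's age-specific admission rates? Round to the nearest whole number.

Age-specific rates per 10000 for Fairview: 33.19, 13.38, 4.18, 10.21, 31.36.
Expected asthma admissions = Σ (standard pop × age-specific rate ÷ 10000)
= 5500×33.19/10000 + 3600×13.38/10000 + 8800×4.18/10000 + 9900×10.21/10000 + 8000×31.36/10000
= 18.26 + 4.82 + 3.68 + 10.11 + 25.08 = 61.95.

62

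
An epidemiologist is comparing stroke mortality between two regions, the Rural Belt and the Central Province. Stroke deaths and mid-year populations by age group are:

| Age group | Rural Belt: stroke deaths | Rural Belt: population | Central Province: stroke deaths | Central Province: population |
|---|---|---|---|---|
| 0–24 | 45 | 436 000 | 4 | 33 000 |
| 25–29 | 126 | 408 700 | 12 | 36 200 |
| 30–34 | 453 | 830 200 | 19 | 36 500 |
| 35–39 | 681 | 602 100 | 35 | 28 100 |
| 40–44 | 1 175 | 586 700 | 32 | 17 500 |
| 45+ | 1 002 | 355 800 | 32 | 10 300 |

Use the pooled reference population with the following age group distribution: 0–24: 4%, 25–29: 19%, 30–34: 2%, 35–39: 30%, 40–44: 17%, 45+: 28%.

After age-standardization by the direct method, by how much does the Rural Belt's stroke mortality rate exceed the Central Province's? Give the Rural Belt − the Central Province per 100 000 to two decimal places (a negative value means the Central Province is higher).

Age-specific rates per 100 000 for the Rural Belt: 10.32, 30.83, 54.57, 113.10, 200.27, 281.62.
For the Central Province: 12.12, 33.15, 52.05, 124.56, 182.86, 310.68.
Standard weights: 0.04, 0.19, 0.02, 0.30, 0.17, 0.28.
The Rural Belt: 0.0400×10.32 + 0.1900×30.83 + 0.0200×54.57 + 0.3000×113.10 + 0.1700×200.27 + 0.2800×281.62 = 154.1926 per 100 000.
The Central Province: 0.0400×12.12 + 0.1900×33.15 + 0.0200×52.05 + 0.3000×124.56 + 0.1700×182.86 + 0.2800×310.68 = 163.2668 per 100 000.
Difference = 154.1926 − 163.2668 = -9.0742.

-9.07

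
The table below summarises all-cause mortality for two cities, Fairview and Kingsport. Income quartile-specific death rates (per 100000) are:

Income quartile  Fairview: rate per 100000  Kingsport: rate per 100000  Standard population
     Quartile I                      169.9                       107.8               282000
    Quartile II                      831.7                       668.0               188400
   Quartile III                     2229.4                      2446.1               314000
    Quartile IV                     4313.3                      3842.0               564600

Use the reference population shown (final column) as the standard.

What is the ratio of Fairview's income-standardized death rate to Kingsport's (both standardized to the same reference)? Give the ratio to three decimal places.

1.080

Standard total = 1349000; weights = 0.2090, 0.1397, 0.2328, 0.4185.
Fairview: 0.2090×169.9 + 0.1397×831.7 + 0.2328×2229.4 + 0.4185×4313.3 = 2475.8524 per 100000.
Kingsport: 0.2090×107.8 + 0.1397×668.0 + 0.2328×2446.1 + 0.4185×3842.0 = 2293.1945 per 100000.
Ratio = 2475.8524 ÷ 2293.1945 = 1.07965.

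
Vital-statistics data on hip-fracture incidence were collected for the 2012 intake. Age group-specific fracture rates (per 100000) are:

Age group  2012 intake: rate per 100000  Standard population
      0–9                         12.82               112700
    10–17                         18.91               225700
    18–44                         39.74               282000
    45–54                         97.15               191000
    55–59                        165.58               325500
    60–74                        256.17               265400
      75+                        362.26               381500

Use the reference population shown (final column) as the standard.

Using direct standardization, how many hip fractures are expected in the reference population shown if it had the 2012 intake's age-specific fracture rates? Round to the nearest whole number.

2956

Expected hip fractures = Σ (standard pop × age-specific rate ÷ 100000)
= 112700×12.82/100000 + 225700×18.91/100000 + 282000×39.74/100000 + 191000×97.15/100000 + 325500×165.58/100000 + 265400×256.17/100000 + 381500×362.26/100000
= 14.45 + 42.68 + 112.07 + 185.56 + 538.96 + 679.88 + 1382.02 = 2955.61.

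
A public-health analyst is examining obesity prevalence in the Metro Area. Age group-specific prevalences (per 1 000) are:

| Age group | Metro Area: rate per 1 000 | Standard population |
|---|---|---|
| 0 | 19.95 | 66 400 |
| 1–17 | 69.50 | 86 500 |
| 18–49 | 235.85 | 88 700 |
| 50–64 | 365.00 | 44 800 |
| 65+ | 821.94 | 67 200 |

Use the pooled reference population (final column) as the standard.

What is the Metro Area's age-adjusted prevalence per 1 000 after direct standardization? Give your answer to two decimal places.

282.36

Standard total = 353 600; weights = 0.1878, 0.2446, 0.2508, 0.1267, 0.1900.
Standardized rate: 0.1878×19.95 + 0.2446×69.50 + 0.2508×235.85 + 0.1267×365.00 + 0.1900×821.94 = 282.3606 per 1 000.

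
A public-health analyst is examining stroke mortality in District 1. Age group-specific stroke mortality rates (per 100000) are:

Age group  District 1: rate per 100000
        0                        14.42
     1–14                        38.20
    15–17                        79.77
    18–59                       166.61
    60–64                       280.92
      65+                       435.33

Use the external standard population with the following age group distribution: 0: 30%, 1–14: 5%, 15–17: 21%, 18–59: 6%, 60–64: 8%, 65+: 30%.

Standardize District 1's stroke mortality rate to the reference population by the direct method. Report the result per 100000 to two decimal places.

Standard weights: 0.30, 0.05, 0.21, 0.06, 0.08, 0.30.
Standardized rate: 0.3000×14.42 + 0.0500×38.20 + 0.2100×79.77 + 0.0600×166.61 + 0.0800×280.92 + 0.3000×435.33 = 186.0569 per 100000.

186.06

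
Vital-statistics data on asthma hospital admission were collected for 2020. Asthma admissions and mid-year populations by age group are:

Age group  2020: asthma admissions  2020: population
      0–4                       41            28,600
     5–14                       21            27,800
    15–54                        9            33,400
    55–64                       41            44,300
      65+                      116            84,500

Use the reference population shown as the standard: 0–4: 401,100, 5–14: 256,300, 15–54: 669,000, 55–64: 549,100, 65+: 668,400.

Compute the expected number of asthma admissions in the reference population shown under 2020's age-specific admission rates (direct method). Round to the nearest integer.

Age-specific rates per 10,000 for 2020: 14.34, 7.55, 2.69, 9.26, 13.73.
Expected asthma admissions = Σ (standard pop × age-specific rate ÷ 10,000)
= 401,100×14.34/10,000 + 256,300×7.55/10,000 + 669,000×2.69/10,000 + 549,100×9.26/10,000 + 668,400×13.73/10,000
= 575.00 + 193.61 + 180.27 + 508.20 + 917.57 = 2374.64.

2375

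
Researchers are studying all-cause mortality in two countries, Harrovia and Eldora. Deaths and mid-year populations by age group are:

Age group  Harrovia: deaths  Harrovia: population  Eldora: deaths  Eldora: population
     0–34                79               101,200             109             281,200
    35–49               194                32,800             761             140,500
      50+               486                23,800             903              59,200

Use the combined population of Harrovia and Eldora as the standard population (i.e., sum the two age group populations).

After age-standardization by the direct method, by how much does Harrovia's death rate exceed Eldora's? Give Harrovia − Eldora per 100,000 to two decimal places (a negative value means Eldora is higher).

Age-specific rates per 100,000 for Harrovia: 78.06, 591.46, 2042.02.
For Eldora: 38.76, 541.64, 1525.34.
Combined standard total = 638,700; weights = 0.5987, 0.2713, 0.1300.
Harrovia: 0.5987×78.06 + 0.2713×591.46 + 0.1300×2042.02 = 472.5840 per 100,000.
Eldora: 0.5987×38.76 + 0.2713×541.64 + 0.1300×1525.34 = 368.3913 per 100,000.
Difference = 472.5840 − 368.3913 = 104.1927.

104.19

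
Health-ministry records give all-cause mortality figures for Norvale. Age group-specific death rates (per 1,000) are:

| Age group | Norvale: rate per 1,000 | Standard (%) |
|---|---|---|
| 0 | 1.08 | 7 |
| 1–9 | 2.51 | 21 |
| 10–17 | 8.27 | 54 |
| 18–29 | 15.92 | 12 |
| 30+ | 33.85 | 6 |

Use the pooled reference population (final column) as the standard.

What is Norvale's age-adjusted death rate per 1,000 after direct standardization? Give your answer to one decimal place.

9.0

Standard weights: 0.07, 0.21, 0.54, 0.12, 0.06.
Standardized rate: 0.0700×1.08 + 0.2100×2.51 + 0.5400×8.27 + 0.1200×15.92 + 0.0600×33.85 = 9.0099 per 1,000.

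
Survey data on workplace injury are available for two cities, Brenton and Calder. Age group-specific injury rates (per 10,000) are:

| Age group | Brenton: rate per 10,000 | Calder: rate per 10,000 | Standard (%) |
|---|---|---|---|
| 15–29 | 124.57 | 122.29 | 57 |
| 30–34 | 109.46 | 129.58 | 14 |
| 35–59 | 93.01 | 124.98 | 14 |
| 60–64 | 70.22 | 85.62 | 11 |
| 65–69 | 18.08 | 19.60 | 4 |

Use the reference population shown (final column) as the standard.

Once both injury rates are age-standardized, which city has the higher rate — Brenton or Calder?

Calder

Standard weights: 0.57, 0.14, 0.14, 0.11, 0.04.
Brenton: 0.5700×124.57 + 0.1400×109.46 + 0.1400×93.01 + 0.1100×70.22 + 0.0400×18.08 = 107.7981 per 10,000.
Calder: 0.5700×122.29 + 0.1400×129.58 + 0.1400×124.98 + 0.1100×85.62 + 0.0400×19.60 = 115.5459 per 10,000.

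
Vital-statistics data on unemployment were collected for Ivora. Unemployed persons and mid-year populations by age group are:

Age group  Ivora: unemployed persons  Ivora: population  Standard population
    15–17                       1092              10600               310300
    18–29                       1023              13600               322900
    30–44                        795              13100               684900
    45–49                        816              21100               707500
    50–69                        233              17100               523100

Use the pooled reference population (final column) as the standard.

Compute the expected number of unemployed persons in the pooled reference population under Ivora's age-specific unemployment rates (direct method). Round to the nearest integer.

Age-specific rates per 1000 for Ivora: 103.019, 75.221, 60.687, 38.673, 13.626.
Expected unemployed persons = Σ (standard pop × age-specific rate ÷ 1000)
= 310300×103.019/1000 + 322900×75.221/1000 + 684900×60.687/1000 + 707500×38.673/1000 + 523100×13.626/1000
= 31966.75 + 24288.73 + 41564.54 + 27361.14 + 7127.62 = 132308.78.

132309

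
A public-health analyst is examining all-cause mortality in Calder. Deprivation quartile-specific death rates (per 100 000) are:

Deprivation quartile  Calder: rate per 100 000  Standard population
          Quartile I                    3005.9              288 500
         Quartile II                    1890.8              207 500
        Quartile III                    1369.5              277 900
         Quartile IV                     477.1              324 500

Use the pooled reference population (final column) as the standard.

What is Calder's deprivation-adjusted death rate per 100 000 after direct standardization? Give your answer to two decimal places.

1634.15

Standard total = 1 098 400; weights = 0.2627, 0.1889, 0.2530, 0.2954.
Standardized rate: 0.2627×3005.9 + 0.1889×1890.8 + 0.2530×1369.5 + 0.2954×477.1 = 1634.1462 per 100 000.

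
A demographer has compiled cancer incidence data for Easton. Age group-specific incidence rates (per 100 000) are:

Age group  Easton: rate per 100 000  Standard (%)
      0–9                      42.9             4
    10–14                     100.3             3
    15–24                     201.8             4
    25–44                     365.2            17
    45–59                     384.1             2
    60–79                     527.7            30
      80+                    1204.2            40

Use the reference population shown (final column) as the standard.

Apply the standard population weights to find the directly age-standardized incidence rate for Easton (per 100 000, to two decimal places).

Standard weights: 0.04, 0.03, 0.04, 0.17, 0.02, 0.30, 0.40.
Standardized rate: 0.0400×42.9 + 0.0300×100.3 + 0.0400×201.8 + 0.1700×365.2 + 0.0200×384.1 + 0.3000×527.7 + 0.4000×1204.2 = 722.5530 per 100 000.

722.55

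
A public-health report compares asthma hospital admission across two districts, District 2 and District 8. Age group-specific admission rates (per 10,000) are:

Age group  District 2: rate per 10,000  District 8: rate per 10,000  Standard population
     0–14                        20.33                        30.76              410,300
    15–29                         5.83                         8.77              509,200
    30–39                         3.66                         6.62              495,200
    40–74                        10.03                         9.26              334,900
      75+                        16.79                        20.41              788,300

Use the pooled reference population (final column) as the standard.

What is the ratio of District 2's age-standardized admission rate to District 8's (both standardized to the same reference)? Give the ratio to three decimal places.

0.751

Standard total = 2,537,900; weights = 0.1617, 0.2006, 0.1951, 0.1320, 0.3106.
District 2: 0.1617×20.33 + 0.2006×5.83 + 0.1951×3.66 + 0.1320×10.03 + 0.3106×16.79 = 11.7093 per 10,000.
District 8: 0.1617×30.76 + 0.2006×8.77 + 0.1951×6.62 + 0.1320×9.26 + 0.3106×20.41 = 15.5858 per 10,000.
Ratio = 11.7093 ÷ 15.5858 = 0.75128.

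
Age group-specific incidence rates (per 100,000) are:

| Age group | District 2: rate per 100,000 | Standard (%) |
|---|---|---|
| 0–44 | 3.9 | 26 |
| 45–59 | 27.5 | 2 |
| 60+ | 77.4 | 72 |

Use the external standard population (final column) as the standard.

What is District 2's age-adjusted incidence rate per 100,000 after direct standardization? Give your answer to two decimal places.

Standard weights: 0.26, 0.02, 0.72.
Standardized rate: 0.2600×3.9 + 0.0200×27.5 + 0.7200×77.4 = 57.2920 per 100,000.

57.29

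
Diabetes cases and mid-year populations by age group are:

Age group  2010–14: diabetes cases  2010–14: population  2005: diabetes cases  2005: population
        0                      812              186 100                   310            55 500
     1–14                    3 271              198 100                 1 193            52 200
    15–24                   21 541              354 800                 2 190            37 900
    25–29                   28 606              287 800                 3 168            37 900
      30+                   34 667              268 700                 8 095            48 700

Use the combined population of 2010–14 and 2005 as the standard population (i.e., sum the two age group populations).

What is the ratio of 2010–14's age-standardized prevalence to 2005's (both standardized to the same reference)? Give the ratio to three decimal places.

0.933

Age-specific rates per 1 000 for 2010–14: 4.363, 16.512, 60.713, 99.395, 129.017.
For 2005: 5.586, 22.854, 57.784, 83.588, 166.222.
Combined standard total = 1 527 700; weights = 0.1581, 0.1638, 0.2571, 0.2132, 0.2078.
2010–14: 0.1581×4.363 + 0.1638×16.512 + 0.2571×60.713 + 0.2132×99.395 + 0.2078×129.017 = 66.9977 per 1 000.
2005: 0.1581×5.586 + 0.1638×22.854 + 0.2571×57.784 + 0.2132×83.588 + 0.2078×166.222 = 71.8368 per 1 000.
Ratio = 66.9977 ÷ 71.8368 = 0.93264.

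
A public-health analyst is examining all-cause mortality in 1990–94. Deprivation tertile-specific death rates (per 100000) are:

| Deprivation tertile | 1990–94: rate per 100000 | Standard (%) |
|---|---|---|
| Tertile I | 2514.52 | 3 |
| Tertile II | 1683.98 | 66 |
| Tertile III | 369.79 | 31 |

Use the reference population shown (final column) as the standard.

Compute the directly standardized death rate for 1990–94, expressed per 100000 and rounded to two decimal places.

Standard weights: 0.03, 0.66, 0.31.
Standardized rate: 0.0300×2514.52 + 0.6600×1683.98 + 0.3100×369.79 = 1301.4973 per 100000.

1301.50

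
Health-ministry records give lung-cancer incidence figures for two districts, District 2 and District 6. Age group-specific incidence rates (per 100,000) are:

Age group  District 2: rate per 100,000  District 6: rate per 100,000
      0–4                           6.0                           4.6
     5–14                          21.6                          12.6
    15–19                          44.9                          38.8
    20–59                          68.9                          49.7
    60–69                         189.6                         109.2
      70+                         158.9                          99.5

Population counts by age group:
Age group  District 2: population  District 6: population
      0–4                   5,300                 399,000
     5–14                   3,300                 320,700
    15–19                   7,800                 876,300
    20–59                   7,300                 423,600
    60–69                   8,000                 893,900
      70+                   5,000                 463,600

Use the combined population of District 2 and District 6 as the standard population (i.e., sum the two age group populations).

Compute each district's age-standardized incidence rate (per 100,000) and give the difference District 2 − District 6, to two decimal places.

34.42

Combined standard total = 3,413,800; weights = 0.1184, 0.0949, 0.2590, 0.1262, 0.2642, 0.1373.
District 2: 0.1184×6.0 + 0.0949×21.6 + 0.2590×44.9 + 0.1262×68.9 + 0.2642×189.6 + 0.1373×158.9 = 94.9880 per 100,000.
District 6: 0.1184×4.6 + 0.0949×12.6 + 0.2590×38.8 + 0.1262×49.7 + 0.2642×109.2 + 0.1373×99.5 = 60.5701 per 100,000.
Difference = 94.9880 − 60.5701 = 34.4179.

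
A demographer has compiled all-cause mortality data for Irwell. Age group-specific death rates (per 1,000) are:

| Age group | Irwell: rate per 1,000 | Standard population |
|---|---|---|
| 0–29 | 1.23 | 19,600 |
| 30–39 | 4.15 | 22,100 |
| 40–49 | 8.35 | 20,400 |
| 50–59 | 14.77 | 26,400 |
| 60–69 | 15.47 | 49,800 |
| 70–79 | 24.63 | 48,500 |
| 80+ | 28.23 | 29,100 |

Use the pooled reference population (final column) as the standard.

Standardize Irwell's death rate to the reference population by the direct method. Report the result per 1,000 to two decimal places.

Standard total = 215,900; weights = 0.0908, 0.1024, 0.0945, 0.1223, 0.2307, 0.2246, 0.1348.
Standardized rate: 0.0908×1.23 + 0.1024×4.15 + 0.0945×8.35 + 0.1223×14.77 + 0.2307×15.47 + 0.2246×24.63 + 0.1348×28.23 = 16.0377 per 1,000.

16.04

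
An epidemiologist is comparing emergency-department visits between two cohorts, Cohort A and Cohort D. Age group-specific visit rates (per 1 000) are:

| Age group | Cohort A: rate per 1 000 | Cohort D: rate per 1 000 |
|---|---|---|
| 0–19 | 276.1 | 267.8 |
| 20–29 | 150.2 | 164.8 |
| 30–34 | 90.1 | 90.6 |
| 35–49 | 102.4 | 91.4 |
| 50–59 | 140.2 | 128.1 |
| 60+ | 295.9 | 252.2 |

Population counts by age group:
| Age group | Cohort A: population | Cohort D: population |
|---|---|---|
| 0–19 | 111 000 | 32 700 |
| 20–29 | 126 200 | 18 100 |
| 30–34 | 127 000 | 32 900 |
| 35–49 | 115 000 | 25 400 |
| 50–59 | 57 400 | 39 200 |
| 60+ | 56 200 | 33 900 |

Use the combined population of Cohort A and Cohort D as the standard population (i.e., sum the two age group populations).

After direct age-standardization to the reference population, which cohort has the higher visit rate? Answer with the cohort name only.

Cohort A

Combined standard total = 775 000; weights = 0.1854, 0.1862, 0.2063, 0.1812, 0.1246, 0.1163.
Cohort A: 0.1854×276.1 + 0.1862×150.2 + 0.2063×90.1 + 0.1812×102.4 + 0.1246×140.2 + 0.1163×295.9 = 168.1771 per 1 000.
Cohort D: 0.1854×267.8 + 0.1862×164.8 + 0.2063×90.6 + 0.1812×91.4 + 0.1246×128.1 + 0.1163×252.2 = 160.8783 per 1 000.
The crude rates (164.47 vs 168.02) would put Cohort D higher, but that reflects its age composition; once standardized to a common age structure, Cohort A has the higher underlying rate.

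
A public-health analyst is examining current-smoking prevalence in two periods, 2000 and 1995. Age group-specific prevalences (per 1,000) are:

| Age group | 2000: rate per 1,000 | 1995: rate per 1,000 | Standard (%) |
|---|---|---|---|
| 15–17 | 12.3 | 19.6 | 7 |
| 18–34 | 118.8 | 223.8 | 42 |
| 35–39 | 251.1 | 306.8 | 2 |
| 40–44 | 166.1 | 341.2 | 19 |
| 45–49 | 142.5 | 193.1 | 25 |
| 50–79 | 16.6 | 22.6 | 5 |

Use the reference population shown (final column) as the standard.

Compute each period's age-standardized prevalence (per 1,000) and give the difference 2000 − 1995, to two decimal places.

Standard weights: 0.07, 0.42, 0.02, 0.19, 0.25, 0.05.
2000: 0.0700×12.3 + 0.4200×118.8 + 0.0200×251.1 + 0.1900×166.1 + 0.2500×142.5 + 0.0500×16.6 = 123.7930 per 1,000.
1995: 0.0700×19.6 + 0.4200×223.8 + 0.0200×306.8 + 0.1900×341.2 + 0.2500×193.1 + 0.0500×22.6 = 215.7370 per 1,000.
Difference = 123.7930 − 215.7370 = -91.9440.

-91.94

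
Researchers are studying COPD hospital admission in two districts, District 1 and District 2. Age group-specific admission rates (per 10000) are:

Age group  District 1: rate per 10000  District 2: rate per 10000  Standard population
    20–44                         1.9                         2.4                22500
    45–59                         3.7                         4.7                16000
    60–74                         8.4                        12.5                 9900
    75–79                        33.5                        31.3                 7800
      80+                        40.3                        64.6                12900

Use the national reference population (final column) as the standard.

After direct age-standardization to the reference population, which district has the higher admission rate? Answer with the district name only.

District 2

Standard total = 69100; weights = 0.3256, 0.2315, 0.1433, 0.1129, 0.1867.
District 1: 0.3256×1.9 + 0.2315×3.7 + 0.1433×8.4 + 0.1129×33.5 + 0.1867×40.3 = 13.9838 per 10000.
District 2: 0.3256×2.4 + 0.2315×4.7 + 0.1433×12.5 + 0.1129×31.3 + 0.1867×64.6 = 19.2537 per 10000.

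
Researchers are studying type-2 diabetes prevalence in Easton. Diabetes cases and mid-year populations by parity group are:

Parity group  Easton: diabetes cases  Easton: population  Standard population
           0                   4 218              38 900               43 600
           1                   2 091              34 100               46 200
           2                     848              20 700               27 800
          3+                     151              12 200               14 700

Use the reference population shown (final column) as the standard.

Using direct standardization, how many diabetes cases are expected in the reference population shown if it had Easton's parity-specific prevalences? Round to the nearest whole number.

Parity-specific rates per 1 000 for Easton: 108.432, 61.320, 40.966, 12.377.
Expected diabetes cases = Σ (standard pop × parity-specific rate ÷ 1 000)
= 43 600×108.432/1 000 + 46 200×61.320/1 000 + 27 800×40.966/1 000 + 14 700×12.377/1 000
= 4727.63 + 2832.97 + 1138.86 + 181.94 = 8881.40.

8881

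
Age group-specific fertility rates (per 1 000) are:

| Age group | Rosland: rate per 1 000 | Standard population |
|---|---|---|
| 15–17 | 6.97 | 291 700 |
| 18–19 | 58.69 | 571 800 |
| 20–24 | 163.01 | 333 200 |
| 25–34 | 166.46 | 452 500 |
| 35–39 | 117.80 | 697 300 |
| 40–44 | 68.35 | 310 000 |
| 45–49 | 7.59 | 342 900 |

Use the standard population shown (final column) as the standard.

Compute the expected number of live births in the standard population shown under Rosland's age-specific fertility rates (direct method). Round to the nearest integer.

271163

Expected live births = Σ (standard pop × age-specific rate ÷ 1 000)
= 291 700×6.97/1 000 + 571 800×58.69/1 000 + 333 200×163.01/1 000 + 452 500×166.46/1 000 + 697 300×117.80/1 000 + 310 000×68.35/1 000 + 342 900×7.59/1 000
= 2033.15 + 33558.94 + 54314.93 + 75323.15 + 82141.94 + 21188.50 + 2602.61 = 271163.22.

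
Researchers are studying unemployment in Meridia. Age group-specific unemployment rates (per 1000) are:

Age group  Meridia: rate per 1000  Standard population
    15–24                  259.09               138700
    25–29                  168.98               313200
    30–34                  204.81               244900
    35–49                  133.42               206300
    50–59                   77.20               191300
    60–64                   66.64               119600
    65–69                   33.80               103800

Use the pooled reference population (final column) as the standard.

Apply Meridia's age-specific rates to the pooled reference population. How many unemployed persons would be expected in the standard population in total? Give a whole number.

Expected unemployed persons = Σ (standard pop × age-specific rate ÷ 1000)
= 138700×259.09/1000 + 313200×168.98/1000 + 244900×204.81/1000 + 206300×133.42/1000 + 191300×77.20/1000 + 119600×66.64/1000 + 103800×33.80/1000
= 35935.78 + 52924.54 + 50157.97 + 27524.55 + 14768.36 + 7970.14 + 3508.44 = 192789.78.

192790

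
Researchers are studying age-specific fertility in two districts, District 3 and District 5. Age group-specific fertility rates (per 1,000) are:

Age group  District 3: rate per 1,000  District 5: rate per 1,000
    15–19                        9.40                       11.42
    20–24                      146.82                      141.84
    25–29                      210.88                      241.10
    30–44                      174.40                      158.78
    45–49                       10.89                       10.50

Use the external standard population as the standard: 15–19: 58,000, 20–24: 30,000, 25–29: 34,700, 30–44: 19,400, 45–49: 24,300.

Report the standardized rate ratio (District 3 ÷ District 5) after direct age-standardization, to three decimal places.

Standard total = 166,400; weights = 0.3486, 0.1803, 0.2085, 0.1166, 0.1460.
District 3: 0.3486×9.40 + 0.1803×146.82 + 0.2085×210.88 + 0.1166×174.40 + 0.1460×10.89 = 95.6450 per 1,000.
District 5: 0.3486×11.42 + 0.1803×141.84 + 0.2085×241.10 + 0.1166×158.78 + 0.1460×10.50 = 99.8751 per 1,000.
Ratio = 95.6450 ÷ 99.8751 = 0.95765.

0.958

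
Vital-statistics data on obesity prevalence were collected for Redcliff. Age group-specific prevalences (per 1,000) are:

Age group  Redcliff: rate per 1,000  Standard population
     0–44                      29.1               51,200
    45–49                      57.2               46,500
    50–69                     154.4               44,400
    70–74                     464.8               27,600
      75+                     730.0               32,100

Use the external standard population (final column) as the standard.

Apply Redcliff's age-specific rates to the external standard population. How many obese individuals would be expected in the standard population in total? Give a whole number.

47267

Expected obese individuals = Σ (standard pop × age-specific rate ÷ 1,000)
= 51,200×29.1/1,000 + 46,500×57.2/1,000 + 44,400×154.4/1,000 + 27,600×464.8/1,000 + 32,100×730.0/1,000
= 1489.92 + 2659.80 + 6855.36 + 12828.48 + 23433.00 = 47266.56.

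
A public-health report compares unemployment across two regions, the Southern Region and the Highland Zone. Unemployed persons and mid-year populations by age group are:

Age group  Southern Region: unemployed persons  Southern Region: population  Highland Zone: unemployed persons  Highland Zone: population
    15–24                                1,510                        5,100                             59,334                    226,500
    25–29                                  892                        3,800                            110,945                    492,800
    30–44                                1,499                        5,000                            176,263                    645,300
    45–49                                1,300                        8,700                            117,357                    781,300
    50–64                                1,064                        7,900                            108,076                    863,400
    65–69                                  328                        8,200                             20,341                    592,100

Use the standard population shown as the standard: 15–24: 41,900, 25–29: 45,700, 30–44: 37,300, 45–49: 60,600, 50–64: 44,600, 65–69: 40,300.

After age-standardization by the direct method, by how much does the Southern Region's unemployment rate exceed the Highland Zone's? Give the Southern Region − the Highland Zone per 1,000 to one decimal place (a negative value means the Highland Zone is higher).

Age-specific rates per 1,000 for the Southern Region: 296.078, 234.737, 299.800, 149.425, 134.684, 40.000.
For the Highland Zone: 261.960, 225.132, 273.149, 150.207, 125.175, 34.354.
Standard total = 270,400; weights = 0.1550, 0.1690, 0.1379, 0.2241, 0.1649, 0.1490.
The Southern Region: 0.1550×296.078 + 0.1690×234.737 + 0.1379×299.800 + 0.2241×149.425 + 0.1649×134.684 + 0.1490×40.000 = 188.5716 per 1,000.
The Highland Zone: 0.1550×261.960 + 0.1690×225.132 + 0.1379×273.149 + 0.2241×150.207 + 0.1649×125.175 + 0.1490×34.354 = 175.7506 per 1,000.
Difference = 188.5716 − 175.7506 = 12.8210.

12.8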